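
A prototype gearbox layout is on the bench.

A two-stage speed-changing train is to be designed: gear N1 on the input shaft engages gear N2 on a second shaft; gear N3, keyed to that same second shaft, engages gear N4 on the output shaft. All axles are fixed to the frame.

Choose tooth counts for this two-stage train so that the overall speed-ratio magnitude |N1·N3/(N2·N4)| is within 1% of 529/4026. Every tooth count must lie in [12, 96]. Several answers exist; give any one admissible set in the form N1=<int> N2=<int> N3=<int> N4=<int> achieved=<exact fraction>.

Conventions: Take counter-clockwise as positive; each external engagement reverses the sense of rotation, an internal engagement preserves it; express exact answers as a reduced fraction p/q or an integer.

design class (target 529/4026): fixed-axis compound train
target = 529/4026 in lowest terms: an exact hit needs N1·N3 = k·529 and N2·N4 = k·4026 for one integer k, every count in [12, 96]; additionally prefer no 1:1 stage (N1 ≠ N2, N3 ≠ N4)
k = 1: N1·N3 = 529 = 23·23, N2·N4 = 4026 = 61·66
achieved = 23·23/(61·66) = 529/4026; |achieved − target| = 0 ≤ 529/402600 ✓

N1=23 N2=61 N3=23 N4=66 achieved=529/4026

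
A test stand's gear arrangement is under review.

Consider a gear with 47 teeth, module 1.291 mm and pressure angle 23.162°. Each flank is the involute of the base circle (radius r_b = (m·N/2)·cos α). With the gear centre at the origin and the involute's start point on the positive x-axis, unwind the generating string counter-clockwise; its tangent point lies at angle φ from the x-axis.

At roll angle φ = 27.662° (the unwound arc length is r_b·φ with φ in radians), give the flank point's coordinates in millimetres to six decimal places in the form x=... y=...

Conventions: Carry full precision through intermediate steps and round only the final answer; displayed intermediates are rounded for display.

x=30.956905 y=1.022119

class = single-mesh tooth geometry [base-circle involute, m = 1.291, 47T]
pitch radius r_p = m·N/2 = 1.291·47/2 = 30.338500
base radius r_b = r_p·cos α = 30.338500·cos 23.162° = 27.893108
roll angle φ = 27.662° = 0.48279298 rad
x = r_b·(cos φ + φ·sin φ) = 30.956905
y = r_b·(sin φ − φ·cos φ) = 1.022119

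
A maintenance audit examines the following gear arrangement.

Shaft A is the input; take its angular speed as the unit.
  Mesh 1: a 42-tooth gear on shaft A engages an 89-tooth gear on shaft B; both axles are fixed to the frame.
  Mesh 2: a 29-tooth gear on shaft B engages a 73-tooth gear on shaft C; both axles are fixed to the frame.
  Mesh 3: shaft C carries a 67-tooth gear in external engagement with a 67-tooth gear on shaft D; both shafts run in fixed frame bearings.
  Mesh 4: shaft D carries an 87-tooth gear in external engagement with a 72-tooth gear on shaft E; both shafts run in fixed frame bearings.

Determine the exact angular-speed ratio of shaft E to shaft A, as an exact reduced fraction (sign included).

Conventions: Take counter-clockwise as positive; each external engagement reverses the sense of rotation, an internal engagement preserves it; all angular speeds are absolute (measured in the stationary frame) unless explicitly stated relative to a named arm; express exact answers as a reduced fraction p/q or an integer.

5887/25988

class = fixed-axis compound train [4 meshes; 4 ratios multiply, 4 sense flips]
mesh 1 [42T→89T]: running ratio 42/89, sense −
mesh 2 [29T→73T]: running ratio 1218/6497, sense +
mesh 3 [67T→67T]: running ratio 1218/6497, sense −
mesh 4 [87T→72T]: running ratio 5887/25988, sense +
ω_out/ω_in = 5887/25988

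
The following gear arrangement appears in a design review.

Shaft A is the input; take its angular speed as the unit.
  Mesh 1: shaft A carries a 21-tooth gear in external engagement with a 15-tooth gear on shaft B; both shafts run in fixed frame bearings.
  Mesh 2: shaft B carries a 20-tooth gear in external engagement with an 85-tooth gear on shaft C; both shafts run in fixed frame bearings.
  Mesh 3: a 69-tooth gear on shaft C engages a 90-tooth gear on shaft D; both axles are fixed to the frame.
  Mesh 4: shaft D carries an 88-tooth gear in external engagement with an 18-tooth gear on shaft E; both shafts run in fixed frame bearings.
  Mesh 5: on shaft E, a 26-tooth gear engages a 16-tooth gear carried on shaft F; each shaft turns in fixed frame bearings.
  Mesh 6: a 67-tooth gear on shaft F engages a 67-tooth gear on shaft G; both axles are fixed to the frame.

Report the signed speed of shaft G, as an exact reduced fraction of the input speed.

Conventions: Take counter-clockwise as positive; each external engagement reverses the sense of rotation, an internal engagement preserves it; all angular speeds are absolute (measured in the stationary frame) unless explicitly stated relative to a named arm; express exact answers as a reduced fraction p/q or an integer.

23023/11475

6-mesh fixed-axis compound train (all bearings frame-fixed)
mesh 1 [21T→15T]: |ω|/ω_in = 1×21/15 = 7/5, sense flips to −
mesh 2 [20T→85T]: |ω|/ω_in = (7/5)×20/85 = 28/85, sense flips to +
mesh 3 [69T→90T]: |ω|/ω_in = (28/85)×69/90 = 322/1275, sense flips to −
mesh 4 [88T→18T]: |ω|/ω_in = (322/1275)×88/18 = 14168/11475, sense flips to +
mesh 5 [26T→16T]: |ω|/ω_in = (14168/11475)×26/16 = 23023/11475, sense flips to −
mesh 6 [67T→67T]: |ω|/ω_in = (23023/11475)×67/67 = 23023/11475, sense flips to +
signed output speed (× input speed) = 23023/11475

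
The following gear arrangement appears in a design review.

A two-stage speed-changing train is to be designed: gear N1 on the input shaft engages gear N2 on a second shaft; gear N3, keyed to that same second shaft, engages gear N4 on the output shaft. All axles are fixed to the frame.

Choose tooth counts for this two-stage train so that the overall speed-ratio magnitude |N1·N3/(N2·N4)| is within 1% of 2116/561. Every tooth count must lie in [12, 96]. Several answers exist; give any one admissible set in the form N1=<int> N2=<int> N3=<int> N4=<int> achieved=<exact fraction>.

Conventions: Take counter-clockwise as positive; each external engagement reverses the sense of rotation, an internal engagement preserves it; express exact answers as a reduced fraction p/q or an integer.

2-stage fixed-axis compound train for ratio 2116/561
target = 2116/561 in lowest terms: an exact hit needs N1·N3 = k·2116 and N2·N4 = k·561 for one integer k, every count in [12, 96]; additionally prefer no 1:1 stage (N1 ≠ N2, N3 ≠ N4)
k = 1: N1·N3 = 2116 = 23·92, N2·N4 = 561 = 17·33
achieved = 23·92/(17·33) = 2116/561; |achieved − target| = 0 ≤ 529/14025 ✓

N1=23 N2=17 N3=92 N4=33 achieved=2116/561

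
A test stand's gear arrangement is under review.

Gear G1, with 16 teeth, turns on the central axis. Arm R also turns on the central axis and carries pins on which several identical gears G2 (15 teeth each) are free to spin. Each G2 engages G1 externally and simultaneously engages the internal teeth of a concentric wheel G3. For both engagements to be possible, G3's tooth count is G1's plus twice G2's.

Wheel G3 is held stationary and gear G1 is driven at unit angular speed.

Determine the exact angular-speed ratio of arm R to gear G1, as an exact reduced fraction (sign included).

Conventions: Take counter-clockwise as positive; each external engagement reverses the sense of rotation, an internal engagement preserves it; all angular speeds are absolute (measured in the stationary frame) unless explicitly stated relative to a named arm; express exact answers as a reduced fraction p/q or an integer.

topology: planetary set — G1 16T / G2 15T / G3 46T, arm = carrier (Willis)
ring teeth: 16 + 2·15 = 46
16(ω_sun−ω_arm) = −46(ω_ring−ω_arm),  ω_ring = 0, ω_sun = 1
16(1−ω_arm) = −46(0−ω_arm)  ⇒  62·ω_arm = 16  ⇒  ω_arm = 8/31
ω_out/ω_in = 8/31

8/31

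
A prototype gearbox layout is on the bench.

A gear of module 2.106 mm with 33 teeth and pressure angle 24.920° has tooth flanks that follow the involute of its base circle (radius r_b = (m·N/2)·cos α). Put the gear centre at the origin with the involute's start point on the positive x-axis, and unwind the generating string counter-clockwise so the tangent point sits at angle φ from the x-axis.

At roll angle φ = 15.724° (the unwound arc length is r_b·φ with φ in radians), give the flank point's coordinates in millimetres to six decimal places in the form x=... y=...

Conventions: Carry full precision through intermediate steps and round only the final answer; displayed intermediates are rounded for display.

x=32.678240 y=0.215489

single-mesh involute tooth geometry (33T wheel at module 2.106)
pitch radius r_p = m·N/2 = 2.106·33/2 = 34.749000
base radius r_b = r_p·cos α = 34.749000·cos 24.920° = 31.513763
roll angle φ = 15.724° = 0.27443557 rad
x = r_b·(cos φ + φ·sin φ) = 32.678240
y = r_b·(sin φ − φ·cos φ) = 0.215489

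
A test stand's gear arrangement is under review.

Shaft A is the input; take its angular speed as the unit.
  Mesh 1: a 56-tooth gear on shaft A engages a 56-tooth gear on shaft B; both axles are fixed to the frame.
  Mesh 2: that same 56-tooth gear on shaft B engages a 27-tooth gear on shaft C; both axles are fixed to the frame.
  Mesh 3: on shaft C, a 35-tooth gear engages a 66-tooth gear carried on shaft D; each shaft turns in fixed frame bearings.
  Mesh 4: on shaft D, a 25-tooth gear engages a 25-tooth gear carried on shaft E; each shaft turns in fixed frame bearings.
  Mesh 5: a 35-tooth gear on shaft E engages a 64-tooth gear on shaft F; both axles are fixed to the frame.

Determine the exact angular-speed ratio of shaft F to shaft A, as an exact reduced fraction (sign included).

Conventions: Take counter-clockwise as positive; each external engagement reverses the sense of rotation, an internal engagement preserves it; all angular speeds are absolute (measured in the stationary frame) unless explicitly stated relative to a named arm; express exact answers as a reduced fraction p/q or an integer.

class = fixed-axis compound train [5 meshes; 5 ratios multiply, 5 sense flips]
mesh 1 [56T→56T]: running ratio 1, sense −
mesh 2 [56T→27T]: running ratio 56/27, sense +
mesh 3 [35T→66T]: running ratio 980/891, sense −
mesh 4 [25T→25T]: running ratio 980/891, sense +
mesh 5 [35T→64T]: running ratio 8575/14256, sense −
ω_out/ω_in = -8575/14256

-8575/14256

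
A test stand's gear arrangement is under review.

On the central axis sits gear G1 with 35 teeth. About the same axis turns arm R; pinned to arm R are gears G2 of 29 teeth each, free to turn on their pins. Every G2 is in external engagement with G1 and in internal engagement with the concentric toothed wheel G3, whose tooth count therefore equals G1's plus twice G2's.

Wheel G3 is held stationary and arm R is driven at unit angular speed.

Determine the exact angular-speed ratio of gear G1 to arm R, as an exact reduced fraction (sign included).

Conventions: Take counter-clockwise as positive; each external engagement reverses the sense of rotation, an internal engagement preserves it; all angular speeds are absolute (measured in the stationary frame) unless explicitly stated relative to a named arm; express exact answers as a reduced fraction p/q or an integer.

128/35

topology: planetary set — G1 35T / G2 29T / G3 93T, arm = carrier (Willis)
ring teeth: 35 + 2·29 = 93
35(ω_sun−ω_arm) = −93(ω_ring−ω_arm),  ω_ring = 0, ω_arm = 1
ω_sun = 1 − (93/35)(0−1) = 128/35
ω_out/ω_in = 128/35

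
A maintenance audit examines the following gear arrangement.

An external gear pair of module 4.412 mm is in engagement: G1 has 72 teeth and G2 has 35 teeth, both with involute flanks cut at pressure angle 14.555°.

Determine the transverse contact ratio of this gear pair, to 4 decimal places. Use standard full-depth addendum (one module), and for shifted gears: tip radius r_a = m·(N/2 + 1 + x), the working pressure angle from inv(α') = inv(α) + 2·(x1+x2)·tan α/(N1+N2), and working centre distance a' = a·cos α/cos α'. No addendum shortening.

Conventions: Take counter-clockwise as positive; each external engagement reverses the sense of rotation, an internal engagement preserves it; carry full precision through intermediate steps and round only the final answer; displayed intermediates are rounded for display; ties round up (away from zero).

recognized (one external pair, fixed centres): single-mesh tooth geometry, m = 4.412, N1 = 72, N2 = 35
base radii: r_b1 = 153.734580, r_b2 = 74.732088
tip radii: r_a1 = 163.244000, r_a2 = 81.622000
no profile shift: α' = α, a' = a
action lengths: √(r_a1²−r_b1²) = 54.902480, √(r_a2²−r_b2²) = 32.821730
base pitch p_b = π·m·cos α = 13.415873
CR = (54.902480 + 32.821730 − 236.042000·sin 14.55500°)/13.415873 = 2.117244
contact ratio ≈ 2.1172

2.1172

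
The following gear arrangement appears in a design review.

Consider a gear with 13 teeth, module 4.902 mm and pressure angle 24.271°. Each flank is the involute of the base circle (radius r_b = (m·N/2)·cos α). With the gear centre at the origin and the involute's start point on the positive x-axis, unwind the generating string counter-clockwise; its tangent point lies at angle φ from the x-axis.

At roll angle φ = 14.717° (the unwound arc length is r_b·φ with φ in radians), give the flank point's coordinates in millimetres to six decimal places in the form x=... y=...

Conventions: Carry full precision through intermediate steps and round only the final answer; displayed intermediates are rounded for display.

x=29.989136 y=0.163004

recognized (one wheel, involute flank): single-mesh tooth geometry, m = 4.902, N = 13
pitch radius r_p = m·N/2 = 4.902·13/2 = 31.863000
base radius r_b = r_p·cos α = 31.863000·cos 24.271° = 29.046676
roll angle φ = 14.717° = 0.25686011 rad
x = r_b·(cos φ + φ·sin φ) = 29.989136
y = r_b·(sin φ − φ·cos φ) = 0.163004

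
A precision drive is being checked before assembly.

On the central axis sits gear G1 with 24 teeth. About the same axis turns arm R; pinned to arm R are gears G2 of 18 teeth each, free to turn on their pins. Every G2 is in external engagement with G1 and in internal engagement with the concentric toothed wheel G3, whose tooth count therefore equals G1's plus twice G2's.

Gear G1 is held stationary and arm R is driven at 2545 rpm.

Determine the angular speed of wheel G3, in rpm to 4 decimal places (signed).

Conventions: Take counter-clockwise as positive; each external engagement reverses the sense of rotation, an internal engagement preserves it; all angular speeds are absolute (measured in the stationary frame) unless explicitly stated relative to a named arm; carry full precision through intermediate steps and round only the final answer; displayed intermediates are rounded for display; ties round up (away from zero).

recognized (axles ride arm R): planetary set, 24/18/60 teeth
normalise by the input: solve with ω_arm = 1, then scale by 2545 rpm
ring teeth: 24 + 2·18 = 60
24(ω_sun−ω_arm) = −60(ω_ring−ω_arm),  ω_sun = 0, ω_arm = 1
ω_ring = 1 − (24/60)(0−1) = 7/5
scale: ω_ring = 7/5 × 2545 rpm = +3563.0000 rpm

+3563.0000 rpm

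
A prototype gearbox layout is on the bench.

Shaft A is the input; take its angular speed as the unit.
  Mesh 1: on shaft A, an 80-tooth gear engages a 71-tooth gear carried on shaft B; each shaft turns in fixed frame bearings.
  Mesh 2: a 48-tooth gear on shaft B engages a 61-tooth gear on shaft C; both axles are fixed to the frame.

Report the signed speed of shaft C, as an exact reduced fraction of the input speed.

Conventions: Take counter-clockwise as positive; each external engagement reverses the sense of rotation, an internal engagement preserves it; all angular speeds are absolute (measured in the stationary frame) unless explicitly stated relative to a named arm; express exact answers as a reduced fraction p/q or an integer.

2-mesh fixed-axis compound train (all bearings frame-fixed)
mesh 1 [80T→71T]: |ω|/ω_in = 1×80/71 = 80/71, sense flips to −
mesh 2 [48T→61T]: |ω|/ω_in = (80/71)×48/61 = 3840/4331, sense flips to +
signed output speed (× input speed) = 3840/4331

3840/4331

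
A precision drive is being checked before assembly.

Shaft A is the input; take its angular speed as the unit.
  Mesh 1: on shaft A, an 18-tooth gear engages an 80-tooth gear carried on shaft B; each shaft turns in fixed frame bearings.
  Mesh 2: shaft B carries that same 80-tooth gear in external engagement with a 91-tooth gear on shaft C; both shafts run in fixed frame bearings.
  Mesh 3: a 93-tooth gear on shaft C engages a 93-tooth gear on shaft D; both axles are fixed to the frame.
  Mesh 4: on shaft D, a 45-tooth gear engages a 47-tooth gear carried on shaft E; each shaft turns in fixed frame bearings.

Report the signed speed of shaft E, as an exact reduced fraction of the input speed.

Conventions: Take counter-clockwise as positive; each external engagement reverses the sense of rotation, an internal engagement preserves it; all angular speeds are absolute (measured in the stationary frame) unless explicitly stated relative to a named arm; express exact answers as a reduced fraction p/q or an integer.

4-mesh fixed-axis compound train (all bearings frame-fixed)
mesh 1 [18T→80T]: |ω|/ω_in = 1×18/80 = 9/40, sense flips to −
mesh 2 [80T→91T]: |ω|/ω_in = (9/40)×80/91 = 18/91, sense flips to +
mesh 3 [93T→93T]: |ω|/ω_in = (18/91)×93/93 = 18/91, sense flips to −
mesh 4 [45T→47T]: |ω|/ω_in = (18/91)×45/47 = 810/4277, sense flips to +
signed output speed (× input speed) = 810/4277

810/4277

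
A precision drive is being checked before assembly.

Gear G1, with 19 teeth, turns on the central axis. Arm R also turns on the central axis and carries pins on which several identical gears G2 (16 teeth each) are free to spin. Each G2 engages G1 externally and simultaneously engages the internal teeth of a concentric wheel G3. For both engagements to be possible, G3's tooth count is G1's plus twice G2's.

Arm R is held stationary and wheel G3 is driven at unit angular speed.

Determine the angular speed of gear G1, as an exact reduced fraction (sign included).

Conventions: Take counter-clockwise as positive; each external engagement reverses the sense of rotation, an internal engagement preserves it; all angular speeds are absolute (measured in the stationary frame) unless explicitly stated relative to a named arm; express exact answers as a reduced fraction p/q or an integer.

-51/19

planetary set (19T centre, 16T on arm, 51T internal) — Willis relation
ring teeth: 19 + 2·16 = 51
19(ω_sun−ω_arm) = −51(ω_ring−ω_arm),  ω_arm = 0, ω_ring = 1
ω_sun = 0 − (51/19)(1−0) = -51/19
exact speed ratio = -51/19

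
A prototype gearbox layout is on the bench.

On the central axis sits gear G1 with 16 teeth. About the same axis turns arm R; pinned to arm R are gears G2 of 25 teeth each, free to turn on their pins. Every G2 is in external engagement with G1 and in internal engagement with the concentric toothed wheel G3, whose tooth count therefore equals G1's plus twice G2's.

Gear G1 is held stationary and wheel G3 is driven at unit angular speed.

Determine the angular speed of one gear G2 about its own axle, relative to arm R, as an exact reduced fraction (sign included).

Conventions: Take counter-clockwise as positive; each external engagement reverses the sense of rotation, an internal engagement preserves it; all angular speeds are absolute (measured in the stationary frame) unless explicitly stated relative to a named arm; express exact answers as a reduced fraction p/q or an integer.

528/1025

planetary set (16T centre, 25T on arm, 66T internal) — Willis relation
ring teeth: 16 + 2·25 = 66
16(ω_sun−ω_arm) = −66(ω_ring−ω_arm),  ω_sun = 0, ω_ring = 1
16(0−ω_arm) = −66(1−ω_arm)  ⇒  82·ω_arm = 66  ⇒  ω_arm = 33/41
sun–planet mesh: 16·(0−33/41) = −25·(ω_p−ω_arm)  ⇒  ω_p−ω_arm = 528/1025
exact speed ratio = 528/1025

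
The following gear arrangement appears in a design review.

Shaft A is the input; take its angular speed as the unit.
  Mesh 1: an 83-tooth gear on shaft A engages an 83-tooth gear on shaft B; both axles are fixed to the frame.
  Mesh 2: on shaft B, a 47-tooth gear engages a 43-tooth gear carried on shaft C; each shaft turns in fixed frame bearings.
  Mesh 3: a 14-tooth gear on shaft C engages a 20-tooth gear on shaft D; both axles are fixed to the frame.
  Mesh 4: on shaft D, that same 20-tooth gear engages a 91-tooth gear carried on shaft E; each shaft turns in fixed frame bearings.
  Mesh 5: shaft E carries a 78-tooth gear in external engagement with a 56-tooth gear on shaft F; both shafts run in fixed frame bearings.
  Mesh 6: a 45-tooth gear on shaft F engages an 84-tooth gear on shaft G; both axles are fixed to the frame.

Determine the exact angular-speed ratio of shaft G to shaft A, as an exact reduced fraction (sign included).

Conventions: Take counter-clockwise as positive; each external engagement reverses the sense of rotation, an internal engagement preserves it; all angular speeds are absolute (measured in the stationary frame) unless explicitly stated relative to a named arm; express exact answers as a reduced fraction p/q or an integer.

2115/16856

class = fixed-axis compound train [6 meshes; 6 ratios multiply, 6 sense flips]
mesh 1 [83T→83T]: running ratio 1, sense −
mesh 2 [47T→43T]: running ratio 47/43, sense +
mesh 3 [14T→20T]: running ratio 329/430, sense −
mesh 4 [20T→91T]: running ratio 94/559, sense +
mesh 5 [78T→56T]: running ratio 141/602, sense −
mesh 6 [45T→84T]: running ratio 2115/16856, sense +
ω_out/ω_in = 2115/16856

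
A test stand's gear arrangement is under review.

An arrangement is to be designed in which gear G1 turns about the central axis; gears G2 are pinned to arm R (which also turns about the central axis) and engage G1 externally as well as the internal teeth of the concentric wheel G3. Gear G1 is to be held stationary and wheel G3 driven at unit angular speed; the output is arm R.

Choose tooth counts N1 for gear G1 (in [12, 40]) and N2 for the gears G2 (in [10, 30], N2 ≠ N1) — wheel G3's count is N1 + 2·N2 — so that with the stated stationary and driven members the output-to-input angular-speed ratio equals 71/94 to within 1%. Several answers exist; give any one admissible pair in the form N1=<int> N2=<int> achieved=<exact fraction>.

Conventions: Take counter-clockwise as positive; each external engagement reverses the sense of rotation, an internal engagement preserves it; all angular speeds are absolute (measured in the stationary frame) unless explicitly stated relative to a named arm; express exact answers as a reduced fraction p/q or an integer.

N1=23 N2=24 achieved=71/94

topology: planetary set — design target 71/94, arm = carrier (Willis)
Willis with ω_sun = 0: ω_arm/ω_ring = N3/(N1+N3); set equal to 71/94  ⇒  N3/N1 = (71/94)/(1 − 71/94) = 71/23
N3 = N1 + 2·N2  ⇒  N2/N1 = (N3/N1 − 1)/2 = (71/23 − 1)/2 = 24/23
smallest multiple with N1 ≥ 12 and N2 ≥ 10: k = 1  ⇒  N1 = 1·23 = 23, N2 = 1·24 = 24 (N1 ≤ 40, N2 ≤ 30, N2 ≠ N1 ✓), N3 = 23 + 2·24 = 71
check: N3/(N1+N3) with N1 = 23, N3 = 71 gives 71/94; |achieved − target| = 0 ≤ 71/9400 ✓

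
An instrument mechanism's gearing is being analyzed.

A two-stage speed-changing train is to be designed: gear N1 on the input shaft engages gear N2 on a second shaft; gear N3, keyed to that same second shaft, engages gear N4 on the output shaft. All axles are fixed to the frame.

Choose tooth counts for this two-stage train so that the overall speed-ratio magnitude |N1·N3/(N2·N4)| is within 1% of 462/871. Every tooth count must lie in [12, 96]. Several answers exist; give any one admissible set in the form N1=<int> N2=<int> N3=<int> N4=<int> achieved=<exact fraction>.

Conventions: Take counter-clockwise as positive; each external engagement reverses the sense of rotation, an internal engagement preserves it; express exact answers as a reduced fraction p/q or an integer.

class = fixed-axis compound train [2-stage, 462/871 wanted]
target = 462/871 in lowest terms: an exact hit needs N1·N3 = k·462 and N2·N4 = k·871 for one integer k, every count in [12, 96]; additionally prefer no 1:1 stage (N1 ≠ N2, N3 ≠ N4)
k = 1: N1·N3 = 462 = 14·33, N2·N4 = 871 = 13·67
achieved = 14·33/(13·67) = 462/871; |achieved − target| = 0 ≤ 231/43550 ✓

N1=14 N2=13 N3=33 N4=67 achieved=462/871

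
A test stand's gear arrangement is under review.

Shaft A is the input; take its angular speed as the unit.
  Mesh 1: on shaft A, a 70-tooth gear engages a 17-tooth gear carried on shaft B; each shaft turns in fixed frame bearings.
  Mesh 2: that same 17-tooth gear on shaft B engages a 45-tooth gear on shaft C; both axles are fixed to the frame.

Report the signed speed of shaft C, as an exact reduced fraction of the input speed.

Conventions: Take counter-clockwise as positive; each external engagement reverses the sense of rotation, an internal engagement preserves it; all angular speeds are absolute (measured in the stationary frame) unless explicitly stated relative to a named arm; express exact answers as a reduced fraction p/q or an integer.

2-mesh fixed-axis compound train (all bearings frame-fixed)
mesh 1 [70T→17T]: |ω|/ω_in = 1×70/17 = 70/17, sense flips to −
mesh 2 [17T→45T]: |ω|/ω_in = (70/17)×17/45 = 14/9, sense flips to +
signed output speed (× input speed) = 14/9

14/9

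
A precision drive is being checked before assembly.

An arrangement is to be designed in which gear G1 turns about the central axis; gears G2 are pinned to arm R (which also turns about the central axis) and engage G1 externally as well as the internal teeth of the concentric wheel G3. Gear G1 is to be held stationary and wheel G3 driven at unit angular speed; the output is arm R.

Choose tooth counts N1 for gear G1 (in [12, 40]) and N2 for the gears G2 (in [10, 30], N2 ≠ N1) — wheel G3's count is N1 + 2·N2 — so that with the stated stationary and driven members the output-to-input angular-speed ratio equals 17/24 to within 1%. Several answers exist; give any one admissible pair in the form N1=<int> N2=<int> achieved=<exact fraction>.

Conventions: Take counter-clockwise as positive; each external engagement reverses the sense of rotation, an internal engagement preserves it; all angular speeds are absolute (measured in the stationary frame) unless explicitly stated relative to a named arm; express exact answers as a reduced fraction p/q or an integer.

N1=14 N2=10 achieved=17/24

topology: planetary set — design target 17/24, arm = carrier (Willis)
Willis with ω_sun = 0: ω_arm/ω_ring = N3/(N1+N3); set equal to 17/24  ⇒  N3/N1 = (17/24)/(1 − 17/24) = 17/7
N3 = N1 + 2·N2  ⇒  N2/N1 = (N3/N1 − 1)/2 = (17/7 − 1)/2 = 5/7
smallest multiple with N1 ≥ 12 and N2 ≥ 10: k = 2  ⇒  N1 = 2·7 = 14, N2 = 2·5 = 10 (N1 ≤ 40, N2 ≤ 30, N2 ≠ N1 ✓), N3 = 14 + 2·10 = 34
check: N3/(N1+N3) with N1 = 14, N3 = 34 gives 17/24; |achieved − target| = 0 ≤ 17/2400 ✓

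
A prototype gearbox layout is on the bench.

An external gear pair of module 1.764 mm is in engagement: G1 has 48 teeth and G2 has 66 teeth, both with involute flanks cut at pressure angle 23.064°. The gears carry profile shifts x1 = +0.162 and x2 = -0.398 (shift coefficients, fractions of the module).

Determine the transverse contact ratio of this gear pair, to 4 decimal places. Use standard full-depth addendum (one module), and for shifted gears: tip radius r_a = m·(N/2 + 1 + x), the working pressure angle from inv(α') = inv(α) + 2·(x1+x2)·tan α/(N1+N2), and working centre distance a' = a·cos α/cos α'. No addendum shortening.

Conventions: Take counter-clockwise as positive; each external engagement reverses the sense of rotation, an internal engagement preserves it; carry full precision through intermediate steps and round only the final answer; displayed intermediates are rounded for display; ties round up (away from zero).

class = single-mesh tooth geometry [involute pair 48T × 66T, m = 1.764]
base radii: r_b1 = 38.951992, r_b2 = 53.558988
tip radii: r_a1 = 44.385768, r_a2 = 59.273928
inv(α') = inv(23.064°) + 2·(+0.162-0.398)·tan α/(48+66) = 0.02148804  ⇒  α' = 22.49117°
a' = a·cos α / cos α' = 100.5480·cos 23.064°/cos 22.49117° = 100.126770
action lengths: √(r_a1²−r_b1²) = 21.280008, √(r_a2²−r_b2²) = 25.393568
base pitch p_b = π·m·cos α = 5.098804
CR = (21.280008 + 25.393568 − 100.126770·sin 22.49117°)/5.098804 = 1.641754
contact ratio ≈ 1.6418

1.6418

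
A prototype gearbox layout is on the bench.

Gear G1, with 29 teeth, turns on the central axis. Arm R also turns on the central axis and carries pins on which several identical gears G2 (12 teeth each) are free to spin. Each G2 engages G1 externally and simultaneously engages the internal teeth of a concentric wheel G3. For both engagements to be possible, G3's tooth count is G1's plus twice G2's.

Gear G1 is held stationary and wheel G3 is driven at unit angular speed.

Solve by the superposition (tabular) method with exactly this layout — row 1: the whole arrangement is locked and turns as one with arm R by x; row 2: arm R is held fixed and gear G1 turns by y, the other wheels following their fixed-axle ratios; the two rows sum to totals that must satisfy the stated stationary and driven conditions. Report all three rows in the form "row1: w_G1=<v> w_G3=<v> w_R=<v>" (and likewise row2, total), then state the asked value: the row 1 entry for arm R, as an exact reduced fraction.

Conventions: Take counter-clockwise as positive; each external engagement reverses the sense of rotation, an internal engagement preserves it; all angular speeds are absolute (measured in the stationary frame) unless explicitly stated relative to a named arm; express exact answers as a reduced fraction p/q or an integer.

row1: w_G1=53/82 w_G3=53/82 w_R=53/82
row2: w_G1=-53/82 w_G3=29/82 w_R=0
total: w_G1=0 w_G3=1 w_R=53/82
asked value: 53/82

class = planetary set [G3 = 29+2·12 = 53; Willis about the carrier]
superposition row 1 [locked train]: every member turns x
row 2 — arm fixed, fixed-axis ratios: sun y, ring −(29/53)·y, arm 0
boundary: total ω_sun = x + y = 0 and total ω_ring = x − (29/53)·y = 1  ⇒  y = -53/82, x = 53/82
row 2 ring = −(29/53)·(-53/82) = 29/82
totals (row 1 + row 2): sun 53/82 + (-53/82) = 0, ring 53/82 + 29/82 = 1, arm 53/82 + 0 = 53/82
asked cell (row1, arm) = 53/82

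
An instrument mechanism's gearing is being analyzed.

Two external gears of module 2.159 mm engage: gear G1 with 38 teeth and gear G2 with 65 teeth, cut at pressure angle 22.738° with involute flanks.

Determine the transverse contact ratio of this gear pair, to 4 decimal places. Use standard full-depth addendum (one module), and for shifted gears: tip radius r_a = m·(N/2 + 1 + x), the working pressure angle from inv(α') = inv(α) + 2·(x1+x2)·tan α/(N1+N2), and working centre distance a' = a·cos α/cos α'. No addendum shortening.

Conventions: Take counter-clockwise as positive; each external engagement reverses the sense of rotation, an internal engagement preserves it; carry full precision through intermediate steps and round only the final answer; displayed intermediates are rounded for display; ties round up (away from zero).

single-mesh involute tooth geometry (38T engaging 65T at module 2.159)
base radii: r_b1 = 37.832928, r_b2 = 64.714218
tip radii: r_a1 = 43.180000, r_a2 = 72.326500
no profile shift: α' = α, a' = a
action lengths: √(r_a1²−r_b1²) = 20.813024, √(r_a2²−r_b2²) = 32.298491
base pitch p_b = π·m·cos α = 6.255560
CR = (20.813024 + 32.298491 − 111.188500·sin 22.73800°)/6.255560 = 1.620187
contact ratio ≈ 1.6202

1.6202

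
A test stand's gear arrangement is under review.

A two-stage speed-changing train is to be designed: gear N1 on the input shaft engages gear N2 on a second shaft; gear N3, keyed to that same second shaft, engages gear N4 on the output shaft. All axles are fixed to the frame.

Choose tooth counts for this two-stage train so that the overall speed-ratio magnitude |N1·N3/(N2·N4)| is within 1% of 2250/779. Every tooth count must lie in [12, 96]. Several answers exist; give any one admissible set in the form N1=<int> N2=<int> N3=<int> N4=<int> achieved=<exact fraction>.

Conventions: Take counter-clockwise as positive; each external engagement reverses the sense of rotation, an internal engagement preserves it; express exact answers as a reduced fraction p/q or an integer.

class = fixed-axis compound train [2-stage, 2250/779 wanted]
target = 2250/779 in lowest terms: an exact hit needs N1·N3 = k·2250 and N2·N4 = k·779 for one integer k, every count in [12, 96]; additionally prefer no 1:1 stage (N1 ≠ N2, N3 ≠ N4)
k = 1: N1·N3 = 2250 = 25·90, N2·N4 = 779 = 19·41
achieved = 25·90/(19·41) = 2250/779; |achieved − target| = 0 ≤ 45/1558 ✓

N1=25 N2=19 N3=90 N4=41 achieved=2250/779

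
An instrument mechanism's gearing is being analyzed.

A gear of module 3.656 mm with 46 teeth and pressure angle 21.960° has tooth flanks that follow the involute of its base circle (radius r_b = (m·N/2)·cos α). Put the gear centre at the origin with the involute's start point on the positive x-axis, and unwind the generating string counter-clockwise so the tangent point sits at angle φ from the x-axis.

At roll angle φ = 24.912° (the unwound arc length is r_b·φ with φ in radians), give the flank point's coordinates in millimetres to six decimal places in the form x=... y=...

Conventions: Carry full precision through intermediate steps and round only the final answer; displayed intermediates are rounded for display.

x=85.013893 y=2.096652

class = single-mesh tooth geometry [base-circle involute, m = 3.656, 46T]
pitch radius r_p = m·N/2 = 3.656·46/2 = 84.088000
base radius r_b = r_p·cos α = 84.088000·cos 21.960° = 77.987008
roll angle φ = 24.912° = 0.43479642 rad
x = r_b·(cos φ + φ·sin φ) = 85.013893
y = r_b·(sin φ − φ·cos φ) = 2.096652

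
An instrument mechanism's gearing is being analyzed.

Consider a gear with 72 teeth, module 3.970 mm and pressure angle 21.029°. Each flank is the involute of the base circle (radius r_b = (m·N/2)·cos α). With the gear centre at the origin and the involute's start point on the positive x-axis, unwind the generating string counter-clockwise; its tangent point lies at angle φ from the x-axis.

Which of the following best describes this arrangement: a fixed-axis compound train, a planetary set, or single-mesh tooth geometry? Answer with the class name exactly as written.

single-mesh involute tooth geometry (72T wheel at module 3.970)
classification: single-mesh tooth geometry

single-mesh tooth geometry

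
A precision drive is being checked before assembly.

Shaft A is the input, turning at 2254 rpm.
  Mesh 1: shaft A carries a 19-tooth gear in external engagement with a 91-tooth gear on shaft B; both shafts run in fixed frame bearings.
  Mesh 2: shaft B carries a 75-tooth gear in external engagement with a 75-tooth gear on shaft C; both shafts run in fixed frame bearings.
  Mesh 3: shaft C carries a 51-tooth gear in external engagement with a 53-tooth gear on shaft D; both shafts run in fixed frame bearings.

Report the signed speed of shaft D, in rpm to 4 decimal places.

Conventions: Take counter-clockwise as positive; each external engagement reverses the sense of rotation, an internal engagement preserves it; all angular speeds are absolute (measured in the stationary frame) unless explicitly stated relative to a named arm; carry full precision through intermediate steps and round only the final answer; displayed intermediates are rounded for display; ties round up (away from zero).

-452.8563 rpm

3-mesh fixed-axis compound train (all bearings frame-fixed)
mesh 1 [19T→91T]: ω = 2254.0000×19/91 = 470.6154 rpm, sense flips to −
mesh 2 [75T→75T]: ω = 470.6154×75/75 = 470.6154 rpm, sense flips to +
mesh 3 [51T→53T]: ω = 470.6154×51/53 = 452.8563 rpm, sense flips to −
signed output speed = -452.8563 rpm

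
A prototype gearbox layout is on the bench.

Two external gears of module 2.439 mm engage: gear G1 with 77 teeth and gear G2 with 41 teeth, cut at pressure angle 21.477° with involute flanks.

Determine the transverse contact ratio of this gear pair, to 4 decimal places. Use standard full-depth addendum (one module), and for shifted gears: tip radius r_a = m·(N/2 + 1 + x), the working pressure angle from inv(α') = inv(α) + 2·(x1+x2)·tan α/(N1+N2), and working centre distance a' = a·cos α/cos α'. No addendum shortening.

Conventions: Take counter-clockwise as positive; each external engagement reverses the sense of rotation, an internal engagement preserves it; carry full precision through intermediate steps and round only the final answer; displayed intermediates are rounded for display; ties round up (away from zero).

single-mesh involute tooth geometry (77T engaging 41T at module 2.439)
base radii: r_b1 = 87.381413, r_b2 = 46.527766
tip radii: r_a1 = 96.340500, r_a2 = 52.438500
no profile shift: α' = α, a' = a
action lengths: √(r_a1²−r_b1²) = 40.570686, √(r_a2²−r_b2²) = 24.186015
base pitch p_b = π·m·cos α = 7.130307
CR = (40.570686 + 24.186015 − 143.901000·sin 21.47700°)/7.130307 = 1.692853
contact ratio ≈ 1.6929

1.6929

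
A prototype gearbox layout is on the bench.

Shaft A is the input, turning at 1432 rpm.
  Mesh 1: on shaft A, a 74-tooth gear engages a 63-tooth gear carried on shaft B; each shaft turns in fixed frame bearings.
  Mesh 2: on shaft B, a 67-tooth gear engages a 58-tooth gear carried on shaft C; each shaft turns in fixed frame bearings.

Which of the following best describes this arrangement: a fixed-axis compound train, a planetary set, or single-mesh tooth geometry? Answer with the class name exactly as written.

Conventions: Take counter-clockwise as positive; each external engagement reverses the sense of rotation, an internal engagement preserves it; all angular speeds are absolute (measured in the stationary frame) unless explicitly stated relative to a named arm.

recognized (3 fixed axles, 2 meshes): fixed-axis compound train
classification: fixed-axis compound train

fixed-axis compound train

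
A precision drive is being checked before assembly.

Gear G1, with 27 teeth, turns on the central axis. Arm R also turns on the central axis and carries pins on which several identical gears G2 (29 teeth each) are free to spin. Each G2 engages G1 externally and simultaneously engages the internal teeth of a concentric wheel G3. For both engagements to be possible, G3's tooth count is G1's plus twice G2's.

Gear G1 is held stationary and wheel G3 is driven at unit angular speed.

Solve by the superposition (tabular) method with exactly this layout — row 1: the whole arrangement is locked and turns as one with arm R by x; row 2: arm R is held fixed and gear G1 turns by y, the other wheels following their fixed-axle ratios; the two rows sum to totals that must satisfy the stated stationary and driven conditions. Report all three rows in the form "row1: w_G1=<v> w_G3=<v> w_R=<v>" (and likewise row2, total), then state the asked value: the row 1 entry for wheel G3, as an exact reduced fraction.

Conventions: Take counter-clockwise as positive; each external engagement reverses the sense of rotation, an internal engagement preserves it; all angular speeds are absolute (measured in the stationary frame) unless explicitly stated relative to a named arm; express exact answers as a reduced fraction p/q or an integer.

planetary set (27T centre, 29T on arm, 85T internal) — Willis relation
superposition row 1 [locked train]: every member turns x
row 2 (arm held, sun turns y): ω_ring = −(27/85)·y, ω_arm = 0
boundary: total ω_sun = x + y = 0 and total ω_ring = x − (27/85)·y = 1  ⇒  y = -85/112, x = 85/112
row 2 ring = −(27/85)·(-85/112) = 27/112
totals (row 1 + row 2): sun 85/112 + (-85/112) = 0, ring 85/112 + 27/112 = 1, arm 85/112 + 0 = 85/112
asked cell (row1, ring) = 85/112

row1: w_G1=85/112 w_G3=85/112 w_R=85/112
row2: w_G1=-85/112 w_G3=27/112 w_R=0
total: w_G1=0 w_G3=1 w_R=85/112
asked value: 85/112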